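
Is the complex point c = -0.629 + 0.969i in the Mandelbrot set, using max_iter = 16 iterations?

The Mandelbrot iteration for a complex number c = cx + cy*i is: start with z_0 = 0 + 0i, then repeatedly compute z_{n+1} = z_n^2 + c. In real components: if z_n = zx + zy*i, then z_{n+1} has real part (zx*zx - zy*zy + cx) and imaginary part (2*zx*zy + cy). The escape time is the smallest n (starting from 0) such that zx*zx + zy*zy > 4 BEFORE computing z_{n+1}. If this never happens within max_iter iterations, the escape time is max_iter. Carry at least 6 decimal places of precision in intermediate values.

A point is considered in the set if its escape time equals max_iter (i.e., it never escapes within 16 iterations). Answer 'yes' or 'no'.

z_0 = 0 + 0i, c = -0.6290 + 0.9690i
Iter 1: z = -0.6290 + 0.9690i, |z|^2 = 1.3346
Iter 2: z = -1.1723 + -0.2500i, |z|^2 = 1.4368
Iter 3: z = 0.6828 + 1.5552i, |z|^2 = 2.8848
Iter 4: z = -2.5813 + 3.0928i, |z|^2 = 16.2286
Escaped at iteration 4

Answer: no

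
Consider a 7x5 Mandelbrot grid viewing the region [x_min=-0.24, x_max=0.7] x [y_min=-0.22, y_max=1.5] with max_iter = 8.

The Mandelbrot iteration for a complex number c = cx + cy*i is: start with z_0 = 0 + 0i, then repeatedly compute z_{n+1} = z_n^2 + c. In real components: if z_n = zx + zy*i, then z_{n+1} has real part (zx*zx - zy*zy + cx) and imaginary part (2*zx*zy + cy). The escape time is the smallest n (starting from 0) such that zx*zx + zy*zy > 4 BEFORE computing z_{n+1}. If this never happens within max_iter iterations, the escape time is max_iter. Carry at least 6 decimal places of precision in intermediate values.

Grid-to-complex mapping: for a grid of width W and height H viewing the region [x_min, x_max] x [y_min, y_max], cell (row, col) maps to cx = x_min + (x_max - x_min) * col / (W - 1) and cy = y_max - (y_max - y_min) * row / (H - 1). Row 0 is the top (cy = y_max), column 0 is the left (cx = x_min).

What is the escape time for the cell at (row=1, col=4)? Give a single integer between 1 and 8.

z_0 = 0 + 0i, c = 0.3867 + 1.0700i
Iter 1: z = 0.3867 + 1.0700i, |z|^2 = 1.2944
Iter 2: z = -0.6087 + 1.8975i, |z|^2 = 3.9709
Iter 3: z = -2.8432 + -1.2401i, |z|^2 = 9.6214
Escaped at iteration 3

Answer: 3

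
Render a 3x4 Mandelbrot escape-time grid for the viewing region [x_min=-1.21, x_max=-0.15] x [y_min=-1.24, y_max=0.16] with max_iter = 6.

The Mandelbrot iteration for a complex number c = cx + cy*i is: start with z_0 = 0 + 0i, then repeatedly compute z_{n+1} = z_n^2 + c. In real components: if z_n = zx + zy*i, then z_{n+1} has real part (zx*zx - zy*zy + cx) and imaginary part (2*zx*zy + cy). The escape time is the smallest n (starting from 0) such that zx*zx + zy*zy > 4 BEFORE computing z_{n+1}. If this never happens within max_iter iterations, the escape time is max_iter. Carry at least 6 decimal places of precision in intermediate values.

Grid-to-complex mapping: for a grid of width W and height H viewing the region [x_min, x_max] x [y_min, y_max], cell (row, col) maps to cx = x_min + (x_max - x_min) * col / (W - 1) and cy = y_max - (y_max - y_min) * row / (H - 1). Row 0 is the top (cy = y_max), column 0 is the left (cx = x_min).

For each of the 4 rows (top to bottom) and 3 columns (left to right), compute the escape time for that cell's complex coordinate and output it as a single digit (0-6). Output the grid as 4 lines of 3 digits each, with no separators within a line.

Answer: 666
666
346
233

Derivation:
(row=0, col=0): c = -1.2100 + 0.1600i → escape time 6
(row=0, col=1): c = -0.6800 + 0.1600i → escape time 6
(row=0, col=2): c = -0.1500 + 0.1600i → escape time 6
(row=1, col=0): c = -1.2100 + -0.3067i → escape time 6
(row=1, col=1): c = -0.6800 + -0.3067i → escape time 6
(row=1, col=2): c = -0.1500 + -0.3067i → escape time 6
(row=2, col=0): c = -1.2100 + -0.7733i → escape time 3
(row=2, col=1): c = -0.6800 + -0.7733i → escape time 4
(row=2, col=2): c = -0.1500 + -0.7733i → escape time 6
(row=3, col=0): c = -1.2100 + -1.2400i → escape time 2
(row=3, col=1): c = -0.6800 + -1.2400i → escape time 3
(row=3, col=2): c = -0.1500 + -1.2400i → escape time 3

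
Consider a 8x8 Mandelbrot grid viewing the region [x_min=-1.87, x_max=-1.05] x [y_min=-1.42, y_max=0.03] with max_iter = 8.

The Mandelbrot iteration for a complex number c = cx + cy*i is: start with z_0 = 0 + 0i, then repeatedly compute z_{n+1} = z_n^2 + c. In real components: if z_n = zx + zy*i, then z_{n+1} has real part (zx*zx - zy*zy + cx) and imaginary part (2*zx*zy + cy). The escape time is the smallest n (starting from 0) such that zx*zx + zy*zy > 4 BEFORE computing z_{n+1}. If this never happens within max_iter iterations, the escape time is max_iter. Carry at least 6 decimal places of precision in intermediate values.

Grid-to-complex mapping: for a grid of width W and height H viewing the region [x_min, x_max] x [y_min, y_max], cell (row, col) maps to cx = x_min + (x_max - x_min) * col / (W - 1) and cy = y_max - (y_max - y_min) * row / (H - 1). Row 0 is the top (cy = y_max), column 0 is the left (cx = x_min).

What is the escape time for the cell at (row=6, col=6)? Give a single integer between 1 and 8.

Answer: 2

Derivation:
z_0 = 0 + 0i, c = -1.1671 + -1.2129i
Iter 1: z = -1.1671 + -1.2129i, |z|^2 = 2.8332
Iter 2: z = -1.2759 + 1.6183i, |z|^2 = 4.2469
Escaped at iteration 2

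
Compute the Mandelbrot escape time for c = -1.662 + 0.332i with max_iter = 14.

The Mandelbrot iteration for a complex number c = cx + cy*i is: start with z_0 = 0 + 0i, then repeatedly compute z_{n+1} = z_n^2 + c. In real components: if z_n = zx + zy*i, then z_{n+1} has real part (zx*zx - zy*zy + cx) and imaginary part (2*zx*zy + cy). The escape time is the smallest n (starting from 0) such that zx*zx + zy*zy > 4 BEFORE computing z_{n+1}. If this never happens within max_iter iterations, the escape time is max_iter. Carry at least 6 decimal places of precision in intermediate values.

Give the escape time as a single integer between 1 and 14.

Answer: 4

Derivation:
z_0 = 0 + 0i, c = -1.6620 + 0.3320i
Iter 1: z = -1.6620 + 0.3320i, |z|^2 = 2.8725
Iter 2: z = 0.9900 + -0.7716i, |z|^2 = 1.5755
Iter 3: z = -1.2772 + -1.1957i, |z|^2 = 3.0610
Iter 4: z = -1.4606 + 3.3863i, |z|^2 = 13.6006
Escaped at iteration 4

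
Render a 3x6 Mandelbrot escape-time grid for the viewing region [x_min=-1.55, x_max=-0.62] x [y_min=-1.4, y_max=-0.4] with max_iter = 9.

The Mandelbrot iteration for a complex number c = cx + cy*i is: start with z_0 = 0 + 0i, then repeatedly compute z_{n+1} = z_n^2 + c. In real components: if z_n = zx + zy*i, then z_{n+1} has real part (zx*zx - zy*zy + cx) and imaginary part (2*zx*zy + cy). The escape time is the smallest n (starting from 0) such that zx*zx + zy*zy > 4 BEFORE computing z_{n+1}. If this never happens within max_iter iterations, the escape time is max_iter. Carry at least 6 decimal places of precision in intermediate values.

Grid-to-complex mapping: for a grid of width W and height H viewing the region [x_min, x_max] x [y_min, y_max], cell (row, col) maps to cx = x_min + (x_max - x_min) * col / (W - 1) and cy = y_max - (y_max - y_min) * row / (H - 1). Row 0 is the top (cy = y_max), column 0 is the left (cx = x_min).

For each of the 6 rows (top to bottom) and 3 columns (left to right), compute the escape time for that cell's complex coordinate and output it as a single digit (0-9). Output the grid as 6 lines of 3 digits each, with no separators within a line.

(row=0, col=0): c = -1.5500 + -0.4000i → escape time 4
(row=0, col=1): c = -1.0850 + -0.4000i → escape time 7
(row=0, col=2): c = -0.6200 + -0.4000i → escape time 9
(row=1, col=0): c = -1.5500 + -0.6000i → escape time 3
(row=1, col=1): c = -1.0850 + -0.6000i → escape time 4
(row=1, col=2): c = -0.6200 + -0.6000i → escape time 9
(row=2, col=0): c = -1.5500 + -0.8000i → escape time 3
(row=2, col=1): c = -1.0850 + -0.8000i → escape time 3
(row=2, col=2): c = -0.6200 + -0.8000i → escape time 4
(row=3, col=0): c = -1.5500 + -1.0000i → escape time 2
(row=3, col=1): c = -1.0850 + -1.0000i → escape time 3
(row=3, col=2): c = -0.6200 + -1.0000i → escape time 4
(row=4, col=0): c = -1.5500 + -1.2000i → escape time 2
(row=4, col=1): c = -1.0850 + -1.2000i → escape time 3
(row=4, col=2): c = -0.6200 + -1.2000i → escape time 3
(row=5, col=0): c = -1.5500 + -1.4000i → escape time 1
(row=5, col=1): c = -1.0850 + -1.4000i → escape time 2
(row=5, col=2): c = -0.6200 + -1.4000i → escape time 2

Answer: 479
349
334
234
233
122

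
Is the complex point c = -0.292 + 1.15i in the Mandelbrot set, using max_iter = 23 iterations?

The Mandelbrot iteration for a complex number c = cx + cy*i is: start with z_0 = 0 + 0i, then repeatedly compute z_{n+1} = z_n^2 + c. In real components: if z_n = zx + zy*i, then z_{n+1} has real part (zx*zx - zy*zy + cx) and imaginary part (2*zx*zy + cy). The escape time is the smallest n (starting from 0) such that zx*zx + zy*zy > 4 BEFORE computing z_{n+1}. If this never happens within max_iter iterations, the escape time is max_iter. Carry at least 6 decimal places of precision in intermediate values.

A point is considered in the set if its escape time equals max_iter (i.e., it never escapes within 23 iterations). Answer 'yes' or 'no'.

z_0 = 0 + 0i, c = -0.2920 + 1.1500i
Iter 1: z = -0.2920 + 1.1500i, |z|^2 = 1.4078
Iter 2: z = -1.5292 + 0.4784i, |z|^2 = 2.5674
Iter 3: z = 1.8177 + -0.3132i, |z|^2 = 3.4021
Iter 4: z = 2.9139 + 0.0115i, |z|^2 = 8.4912
Escaped at iteration 4

Answer: no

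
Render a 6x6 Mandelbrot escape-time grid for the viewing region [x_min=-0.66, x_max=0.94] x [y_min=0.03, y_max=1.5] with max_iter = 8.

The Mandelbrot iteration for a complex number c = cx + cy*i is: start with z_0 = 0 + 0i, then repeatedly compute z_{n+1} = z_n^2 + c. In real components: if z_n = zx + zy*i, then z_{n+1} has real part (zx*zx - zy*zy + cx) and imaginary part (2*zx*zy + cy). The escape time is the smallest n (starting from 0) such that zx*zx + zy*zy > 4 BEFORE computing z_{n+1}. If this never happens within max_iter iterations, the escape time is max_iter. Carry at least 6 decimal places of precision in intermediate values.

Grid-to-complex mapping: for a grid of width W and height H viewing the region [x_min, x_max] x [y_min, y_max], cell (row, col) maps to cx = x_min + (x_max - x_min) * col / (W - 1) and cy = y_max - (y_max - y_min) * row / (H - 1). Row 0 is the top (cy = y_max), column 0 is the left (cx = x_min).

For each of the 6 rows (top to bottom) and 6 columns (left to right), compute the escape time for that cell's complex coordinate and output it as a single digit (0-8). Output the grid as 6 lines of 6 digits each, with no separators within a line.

Answer: 222222
333222
458422
788832
888843
888843

Derivation:
(row=0, col=0): c = -0.6600 + 1.5000i → escape time 2
(row=0, col=1): c = -0.3400 + 1.5000i → escape time 2
(row=0, col=2): c = -0.0200 + 1.5000i → escape time 2
(row=0, col=3): c = 0.3000 + 1.5000i → escape time 2
(row=0, col=4): c = 0.6200 + 1.5000i → escape time 2
(row=0, col=5): c = 0.9400 + 1.5000i → escape time 2
(row=1, col=0): c = -0.6600 + 1.2060i → escape time 3
(row=1, col=1): c = -0.3400 + 1.2060i → escape time 3
(row=1, col=2): c = -0.0200 + 1.2060i → escape time 3
(row=1, col=3): c = 0.3000 + 1.2060i → escape time 2
(row=1, col=4): c = 0.6200 + 1.2060i → escape time 2
(row=1, col=5): c = 0.9400 + 1.2060i → escape time 2
(row=2, col=0): c = -0.6600 + 0.9120i → escape time 4
(row=2, col=1): c = -0.3400 + 0.9120i → escape time 5
(row=2, col=2): c = -0.0200 + 0.9120i → escape time 8
(row=2, col=3): c = 0.3000 + 0.9120i → escape time 4
(row=2, col=4): c = 0.6200 + 0.9120i → escape time 2
(row=2, col=5): c = 0.9400 + 0.9120i → escape time 2
(row=3, col=0): c = -0.6600 + 0.6180i → escape time 7
(row=3, col=1): c = -0.3400 + 0.6180i → escape time 8
(row=3, col=2): c = -0.0200 + 0.6180i → escape time 8
(row=3, col=3): c = 0.3000 + 0.6180i → escape time 8
(row=3, col=4): c = 0.6200 + 0.6180i → escape time 3
(row=3, col=5): c = 0.9400 + 0.6180i → escape time 2
(row=4, col=0): c = -0.6600 + 0.3240i → escape time 8
(row=4, col=1): c = -0.3400 + 0.3240i → escape time 8
(row=4, col=2): c = -0.0200 + 0.3240i → escape time 8
(row=4, col=3): c = 0.3000 + 0.3240i → escape time 8
(row=4, col=4): c = 0.6200 + 0.3240i → escape time 4
(row=4, col=5): c = 0.9400 + 0.3240i → escape time 3
(row=5, col=0): c = -0.6600 + 0.0300i → escape time 8
(row=5, col=1): c = -0.3400 + 0.0300i → escape time 8
(row=5, col=2): c = -0.0200 + 0.0300i → escape time 8
(row=5, col=3): c = 0.3000 + 0.0300i → escape time 8
(row=5, col=4): c = 0.6200 + 0.0300i → escape time 4
(row=5, col=5): c = 0.9400 + 0.0300i → escape time 3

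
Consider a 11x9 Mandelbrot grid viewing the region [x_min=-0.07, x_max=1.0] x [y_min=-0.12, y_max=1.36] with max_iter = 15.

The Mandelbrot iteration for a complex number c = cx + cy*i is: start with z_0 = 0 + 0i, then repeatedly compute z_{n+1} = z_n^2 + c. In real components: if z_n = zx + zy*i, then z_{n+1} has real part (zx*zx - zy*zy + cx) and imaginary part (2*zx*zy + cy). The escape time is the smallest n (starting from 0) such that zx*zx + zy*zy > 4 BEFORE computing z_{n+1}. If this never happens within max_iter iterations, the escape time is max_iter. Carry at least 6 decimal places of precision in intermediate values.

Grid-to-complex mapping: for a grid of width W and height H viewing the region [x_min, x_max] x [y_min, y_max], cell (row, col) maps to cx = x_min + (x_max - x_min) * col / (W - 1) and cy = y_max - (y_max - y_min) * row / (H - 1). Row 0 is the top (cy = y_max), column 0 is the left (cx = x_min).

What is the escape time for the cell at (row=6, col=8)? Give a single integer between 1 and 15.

Answer: 3

Derivation:
z_0 = 0 + 0i, c = 0.7860 + 0.2500i
Iter 1: z = 0.7860 + 0.2500i, |z|^2 = 0.6803
Iter 2: z = 1.3413 + 0.6430i, |z|^2 = 2.2125
Iter 3: z = 2.1716 + 1.9749i, |z|^2 = 8.6162
Escaped at iteration 3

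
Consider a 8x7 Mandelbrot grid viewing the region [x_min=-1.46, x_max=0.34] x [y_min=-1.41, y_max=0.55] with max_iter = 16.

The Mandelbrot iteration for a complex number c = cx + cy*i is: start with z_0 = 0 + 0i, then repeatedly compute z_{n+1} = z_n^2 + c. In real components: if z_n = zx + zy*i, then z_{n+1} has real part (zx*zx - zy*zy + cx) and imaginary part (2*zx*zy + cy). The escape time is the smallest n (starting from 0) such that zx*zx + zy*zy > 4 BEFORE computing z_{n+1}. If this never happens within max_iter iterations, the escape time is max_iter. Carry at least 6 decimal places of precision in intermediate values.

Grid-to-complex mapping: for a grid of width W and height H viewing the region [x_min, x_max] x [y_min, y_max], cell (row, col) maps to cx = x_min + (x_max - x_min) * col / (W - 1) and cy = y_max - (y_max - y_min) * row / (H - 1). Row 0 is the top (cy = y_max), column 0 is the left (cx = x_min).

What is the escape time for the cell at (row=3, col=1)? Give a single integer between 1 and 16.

z_0 = 0 + 0i, c = -1.2029 + -0.4300i
Iter 1: z = -1.2029 + -0.4300i, |z|^2 = 1.6318
Iter 2: z = 0.0591 + 0.6045i, |z|^2 = 0.3689
Iter 3: z = -1.5647 + -0.3585i, |z|^2 = 2.5769
Iter 4: z = 1.1170 + 0.6920i, |z|^2 = 1.7266
Iter 5: z = -0.4342 + 1.1160i, |z|^2 = 1.4339
Iter 6: z = -2.2598 + -1.3990i, |z|^2 = 7.0641
Escaped at iteration 6

Answer: 6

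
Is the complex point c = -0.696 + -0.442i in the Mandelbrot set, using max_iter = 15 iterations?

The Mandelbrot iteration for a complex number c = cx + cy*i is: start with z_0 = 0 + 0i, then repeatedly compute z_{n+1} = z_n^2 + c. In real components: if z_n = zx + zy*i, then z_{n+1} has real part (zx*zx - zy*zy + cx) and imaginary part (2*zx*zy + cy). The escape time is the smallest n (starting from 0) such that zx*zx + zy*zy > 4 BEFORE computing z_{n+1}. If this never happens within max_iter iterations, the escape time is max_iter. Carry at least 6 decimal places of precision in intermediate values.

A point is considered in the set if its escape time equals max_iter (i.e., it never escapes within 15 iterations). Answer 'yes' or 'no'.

Answer: yes

Derivation:
z_0 = 0 + 0i, c = -0.6960 + -0.4420i
Iter 1: z = -0.6960 + -0.4420i, |z|^2 = 0.6798
Iter 2: z = -0.4069 + 0.1733i, |z|^2 = 0.1956
Iter 3: z = -0.5604 + -0.5830i, |z|^2 = 0.6540
Iter 4: z = -0.7218 + 0.2115i, |z|^2 = 0.5658
Iter 5: z = -0.2197 + -0.7473i, |z|^2 = 0.6067
Iter 6: z = -1.2062 + -0.1137i, |z|^2 = 1.4678
Iter 7: z = 0.7460 + -0.1677i, |z|^2 = 0.5846
Iter 8: z = -0.1676 + -0.6922i, |z|^2 = 0.5072
Iter 9: z = -1.1470 + -0.2099i, |z|^2 = 1.3597
Iter 10: z = 0.5755 + 0.0396i, |z|^2 = 0.3328
Iter 11: z = -0.3663 + -0.3965i, |z|^2 = 0.2914
Iter 12: z = -0.7190 + -0.1515i, |z|^2 = 0.5399
Iter 13: z = -0.2020 + -0.2241i, |z|^2 = 0.0910
Iter 14: z = -0.7054 + -0.3515i, |z|^2 = 0.6211
Did not escape in 15 iterations → in set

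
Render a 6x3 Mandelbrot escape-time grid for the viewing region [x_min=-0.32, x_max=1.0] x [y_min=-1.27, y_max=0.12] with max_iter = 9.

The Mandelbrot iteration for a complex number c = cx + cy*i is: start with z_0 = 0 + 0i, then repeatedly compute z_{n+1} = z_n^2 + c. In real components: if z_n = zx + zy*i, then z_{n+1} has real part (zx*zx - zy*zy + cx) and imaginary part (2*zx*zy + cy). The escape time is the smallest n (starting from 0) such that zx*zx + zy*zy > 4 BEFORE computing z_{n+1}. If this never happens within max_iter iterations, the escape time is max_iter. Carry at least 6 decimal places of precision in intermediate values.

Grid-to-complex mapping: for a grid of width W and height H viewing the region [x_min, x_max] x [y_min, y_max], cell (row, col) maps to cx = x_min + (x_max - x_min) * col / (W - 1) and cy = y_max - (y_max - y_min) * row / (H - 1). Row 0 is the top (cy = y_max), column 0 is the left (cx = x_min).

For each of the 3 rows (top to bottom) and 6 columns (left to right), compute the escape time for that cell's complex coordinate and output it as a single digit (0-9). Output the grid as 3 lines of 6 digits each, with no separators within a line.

Answer: 999532
999532
322222

Derivation:
(row=0, col=0): c = -0.3200 + 0.1200i → escape time 9
(row=0, col=1): c = -0.0560 + 0.1200i → escape time 9
(row=0, col=2): c = 0.2080 + 0.1200i → escape time 9
(row=0, col=3): c = 0.4720 + 0.1200i → escape time 5
(row=0, col=4): c = 0.7360 + 0.1200i → escape time 3
(row=0, col=5): c = 1.0000 + 0.1200i → escape time 2
(row=1, col=0): c = -0.3200 + -0.5750i → escape time 9
(row=1, col=1): c = -0.0560 + -0.5750i → escape time 9
(row=1, col=2): c = 0.2080 + -0.5750i → escape time 9
(row=1, col=3): c = 0.4720 + -0.5750i → escape time 5
(row=1, col=4): c = 0.7360 + -0.5750i → escape time 3
(row=1, col=5): c = 1.0000 + -0.5750i → escape time 2
(row=2, col=0): c = -0.3200 + -1.2700i → escape time 3
(row=2, col=1): c = -0.0560 + -1.2700i → escape time 2
(row=2, col=2): c = 0.2080 + -1.2700i → escape time 2
(row=2, col=3): c = 0.4720 + -1.2700i → escape time 2
(row=2, col=4): c = 0.7360 + -1.2700i → escape time 2
(row=2, col=5): c = 1.0000 + -1.2700i → escape time 2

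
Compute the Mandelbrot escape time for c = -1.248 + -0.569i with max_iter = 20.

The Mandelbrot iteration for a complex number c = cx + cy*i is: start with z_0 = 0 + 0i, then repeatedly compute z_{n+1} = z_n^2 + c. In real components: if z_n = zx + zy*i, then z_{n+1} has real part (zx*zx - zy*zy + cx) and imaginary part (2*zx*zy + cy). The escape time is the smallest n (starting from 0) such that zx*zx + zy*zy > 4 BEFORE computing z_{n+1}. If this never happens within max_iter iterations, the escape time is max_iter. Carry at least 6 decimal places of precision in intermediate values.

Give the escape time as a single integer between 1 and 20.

z_0 = 0 + 0i, c = -1.2480 + -0.5690i
Iter 1: z = -1.2480 + -0.5690i, |z|^2 = 1.8813
Iter 2: z = -0.0143 + 0.8512i, |z|^2 = 0.7248
Iter 3: z = -1.9724 + -0.5933i, |z|^2 = 4.2423
Escaped at iteration 3

Answer: 3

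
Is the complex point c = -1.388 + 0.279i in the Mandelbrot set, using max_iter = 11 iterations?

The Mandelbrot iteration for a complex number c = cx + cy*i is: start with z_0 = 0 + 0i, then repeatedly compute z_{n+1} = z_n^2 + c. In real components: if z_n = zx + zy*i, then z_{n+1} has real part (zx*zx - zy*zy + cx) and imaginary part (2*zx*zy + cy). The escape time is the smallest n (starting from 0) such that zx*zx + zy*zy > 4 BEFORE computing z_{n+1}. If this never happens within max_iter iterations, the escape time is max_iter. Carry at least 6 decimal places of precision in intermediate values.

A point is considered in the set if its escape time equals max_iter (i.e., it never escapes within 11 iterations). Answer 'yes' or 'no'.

Answer: no

Derivation:
z_0 = 0 + 0i, c = -1.3880 + 0.2790i
Iter 1: z = -1.3880 + 0.2790i, |z|^2 = 2.0044
Iter 2: z = 0.4607 + -0.4955i, |z|^2 = 0.4578
Iter 3: z = -1.4213 + -0.1776i, |z|^2 = 2.0516
Iter 4: z = 0.6005 + 0.7837i, |z|^2 = 0.9748
Iter 5: z = -1.6416 + 1.2203i, |z|^2 = 4.1839
Escaped at iteration 5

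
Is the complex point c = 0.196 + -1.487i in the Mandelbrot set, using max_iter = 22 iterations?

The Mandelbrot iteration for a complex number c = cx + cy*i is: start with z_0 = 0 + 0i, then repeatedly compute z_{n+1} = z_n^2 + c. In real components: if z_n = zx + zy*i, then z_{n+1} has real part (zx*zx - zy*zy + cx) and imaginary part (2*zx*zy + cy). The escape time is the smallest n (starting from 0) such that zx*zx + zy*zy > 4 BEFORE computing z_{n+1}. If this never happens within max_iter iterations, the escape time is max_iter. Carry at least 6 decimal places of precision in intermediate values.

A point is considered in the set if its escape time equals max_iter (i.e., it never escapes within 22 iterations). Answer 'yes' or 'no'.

Answer: no

Derivation:
z_0 = 0 + 0i, c = 0.1960 + -1.4870i
Iter 1: z = 0.1960 + -1.4870i, |z|^2 = 2.2496
Iter 2: z = -1.9768 + -2.0699i, |z|^2 = 8.1921
Escaped at iteration 2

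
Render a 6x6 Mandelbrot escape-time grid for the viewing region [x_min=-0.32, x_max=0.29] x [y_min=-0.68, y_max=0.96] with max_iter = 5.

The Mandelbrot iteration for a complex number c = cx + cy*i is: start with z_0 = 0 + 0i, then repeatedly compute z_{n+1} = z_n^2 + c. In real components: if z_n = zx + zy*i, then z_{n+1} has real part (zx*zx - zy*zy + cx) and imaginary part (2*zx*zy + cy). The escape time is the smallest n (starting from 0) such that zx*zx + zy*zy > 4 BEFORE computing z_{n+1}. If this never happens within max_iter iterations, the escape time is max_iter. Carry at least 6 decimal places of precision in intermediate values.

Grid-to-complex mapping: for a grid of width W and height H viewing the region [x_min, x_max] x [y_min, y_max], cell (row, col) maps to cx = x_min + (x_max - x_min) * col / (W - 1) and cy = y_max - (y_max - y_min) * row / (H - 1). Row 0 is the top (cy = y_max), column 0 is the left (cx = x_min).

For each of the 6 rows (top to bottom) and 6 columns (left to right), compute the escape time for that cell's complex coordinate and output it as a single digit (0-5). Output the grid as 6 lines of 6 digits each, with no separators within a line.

(row=0, col=0): c = -0.3200 + 0.9600i → escape time 5
(row=0, col=1): c = -0.1980 + 0.9600i → escape time 5
(row=0, col=2): c = -0.0760 + 0.9600i → escape time 5
(row=0, col=3): c = 0.0460 + 0.9600i → escape time 5
(row=0, col=4): c = 0.1680 + 0.9600i → escape time 4
(row=0, col=5): c = 0.2900 + 0.9600i → escape time 4
(row=1, col=0): c = -0.3200 + 0.6320i → escape time 5
(row=1, col=1): c = -0.1980 + 0.6320i → escape time 5
(row=1, col=2): c = -0.0760 + 0.6320i → escape time 5
(row=1, col=3): c = 0.0460 + 0.6320i → escape time 5
(row=1, col=4): c = 0.1680 + 0.6320i → escape time 5
(row=1, col=5): c = 0.2900 + 0.6320i → escape time 5
(row=2, col=0): c = -0.3200 + 0.3040i → escape time 5
(row=2, col=1): c = -0.1980 + 0.3040i → escape time 5
(row=2, col=2): c = -0.0760 + 0.3040i → escape time 5
(row=2, col=3): c = 0.0460 + 0.3040i → escape time 5
(row=2, col=4): c = 0.1680 + 0.3040i → escape time 5
(row=2, col=5): c = 0.2900 + 0.3040i → escape time 5
(row=3, col=0): c = -0.3200 + -0.0240i → escape time 5
(row=3, col=1): c = -0.1980 + -0.0240i → escape time 5
(row=3, col=2): c = -0.0760 + -0.0240i → escape time 5
(row=3, col=3): c = 0.0460 + -0.0240i → escape time 5
(row=3, col=4): c = 0.1680 + -0.0240i → escape time 5
(row=3, col=5): c = 0.2900 + -0.0240i → escape time 5
(row=4, col=0): c = -0.3200 + -0.3520i → escape time 5
(row=4, col=1): c = -0.1980 + -0.3520i → escape time 5
(row=4, col=2): c = -0.0760 + -0.3520i → escape time 5
(row=4, col=3): c = 0.0460 + -0.3520i → escape time 5
(row=4, col=4): c = 0.1680 + -0.3520i → escape time 5
(row=4, col=5): c = 0.2900 + -0.3520i → escape time 5
(row=5, col=0): c = -0.3200 + -0.6800i → escape time 5
(row=5, col=1): c = -0.1980 + -0.6800i → escape time 5
(row=5, col=2): c = -0.0760 + -0.6800i → escape time 5
(row=5, col=3): c = 0.0460 + -0.6800i → escape time 5
(row=5, col=4): c = 0.1680 + -0.6800i → escape time 5
(row=5, col=5): c = 0.2900 + -0.6800i → escape time 5

Answer: 555544
555555
555555
555555
555555
555555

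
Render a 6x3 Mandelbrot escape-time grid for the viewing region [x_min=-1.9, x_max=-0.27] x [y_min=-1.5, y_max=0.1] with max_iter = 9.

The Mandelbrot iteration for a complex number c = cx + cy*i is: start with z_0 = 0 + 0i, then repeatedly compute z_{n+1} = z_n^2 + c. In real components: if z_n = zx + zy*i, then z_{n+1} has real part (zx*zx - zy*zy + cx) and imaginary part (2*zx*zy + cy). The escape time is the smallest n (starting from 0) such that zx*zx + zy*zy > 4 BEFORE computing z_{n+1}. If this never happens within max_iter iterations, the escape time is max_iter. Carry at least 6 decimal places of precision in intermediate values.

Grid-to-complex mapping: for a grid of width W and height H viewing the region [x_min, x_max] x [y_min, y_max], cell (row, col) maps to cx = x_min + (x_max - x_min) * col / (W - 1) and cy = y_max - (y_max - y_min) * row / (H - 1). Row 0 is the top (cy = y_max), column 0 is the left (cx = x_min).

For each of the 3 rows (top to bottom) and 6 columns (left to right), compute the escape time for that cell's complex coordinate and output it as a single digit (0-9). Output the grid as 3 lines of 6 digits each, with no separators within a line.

Answer: 469999
133479
112222

Derivation:
(row=0, col=0): c = -1.9000 + 0.1000i → escape time 4
(row=0, col=1): c = -1.5740 + 0.1000i → escape time 6
(row=0, col=2): c = -1.2480 + 0.1000i → escape time 9
(row=0, col=3): c = -0.9220 + 0.1000i → escape time 9
(row=0, col=4): c = -0.5960 + 0.1000i → escape time 9
(row=0, col=5): c = -0.2700 + 0.1000i → escape time 9
(row=1, col=0): c = -1.9000 + -0.7000i → escape time 1
(row=1, col=1): c = -1.5740 + -0.7000i → escape time 3
(row=1, col=2): c = -1.2480 + -0.7000i → escape time 3
(row=1, col=3): c = -0.9220 + -0.7000i → escape time 4
(row=1, col=4): c = -0.5960 + -0.7000i → escape time 7
(row=1, col=5): c = -0.2700 + -0.7000i → escape time 9
(row=2, col=0): c = -1.9000 + -1.5000i → escape time 1
(row=2, col=1): c = -1.5740 + -1.5000i → escape time 1
(row=2, col=2): c = -1.2480 + -1.5000i → escape time 2
(row=2, col=3): c = -0.9220 + -1.5000i → escape time 2
(row=2, col=4): c = -0.5960 + -1.5000i → escape time 2
(row=2, col=5): c = -0.2700 + -1.5000i → escape time 2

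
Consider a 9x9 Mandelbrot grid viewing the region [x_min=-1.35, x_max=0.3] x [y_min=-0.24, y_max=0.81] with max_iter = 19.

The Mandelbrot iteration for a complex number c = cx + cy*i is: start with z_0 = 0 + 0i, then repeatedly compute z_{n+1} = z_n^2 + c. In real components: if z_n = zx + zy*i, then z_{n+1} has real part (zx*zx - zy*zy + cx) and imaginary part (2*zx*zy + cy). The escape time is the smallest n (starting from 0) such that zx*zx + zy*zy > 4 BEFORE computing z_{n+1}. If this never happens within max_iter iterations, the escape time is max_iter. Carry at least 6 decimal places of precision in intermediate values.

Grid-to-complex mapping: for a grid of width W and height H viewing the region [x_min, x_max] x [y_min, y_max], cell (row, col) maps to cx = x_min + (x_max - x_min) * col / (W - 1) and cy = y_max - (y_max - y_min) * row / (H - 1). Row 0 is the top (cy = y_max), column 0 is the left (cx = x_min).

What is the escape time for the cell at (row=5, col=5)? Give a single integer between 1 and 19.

z_0 = 0 + 0i, c = -0.3188 + 0.1538i
Iter 1: z = -0.3188 + 0.1538i, |z|^2 = 0.1252
Iter 2: z = -0.2408 + 0.0557i, |z|^2 = 0.0611
Iter 3: z = -0.2639 + 0.1269i, |z|^2 = 0.0857
Iter 4: z = -0.2652 + 0.0868i, |z|^2 = 0.0779
Iter 5: z = -0.2559 + 0.1077i, |z|^2 = 0.0771
Iter 6: z = -0.2649 + 0.0986i, |z|^2 = 0.0799
Iter 7: z = -0.2583 + 0.1015i, |z|^2 = 0.0770
Iter 8: z = -0.2623 + 0.1013i, |z|^2 = 0.0791
Iter 9: z = -0.2602 + 0.1006i, |z|^2 = 0.0778
Iter 10: z = -0.2612 + 0.1014i, |z|^2 = 0.0785
Iter 11: z = -0.2608 + 0.1008i, |z|^2 = 0.0782
Iter 12: z = -0.2609 + 0.1012i, |z|^2 = 0.0783
Iter 13: z = -0.2609 + 0.1010i, |z|^2 = 0.0783
Iter 14: z = -0.2609 + 0.1011i, |z|^2 = 0.0783
Iter 15: z = -0.2609 + 0.1010i, |z|^2 = 0.0783
Iter 16: z = -0.2609 + 0.1010i, |z|^2 = 0.0783
Iter 17: z = -0.2609 + 0.1010i, |z|^2 = 0.0783
Iter 18: z = -0.2609 + 0.1010i, |z|^2 = 0.0783

Answer: 19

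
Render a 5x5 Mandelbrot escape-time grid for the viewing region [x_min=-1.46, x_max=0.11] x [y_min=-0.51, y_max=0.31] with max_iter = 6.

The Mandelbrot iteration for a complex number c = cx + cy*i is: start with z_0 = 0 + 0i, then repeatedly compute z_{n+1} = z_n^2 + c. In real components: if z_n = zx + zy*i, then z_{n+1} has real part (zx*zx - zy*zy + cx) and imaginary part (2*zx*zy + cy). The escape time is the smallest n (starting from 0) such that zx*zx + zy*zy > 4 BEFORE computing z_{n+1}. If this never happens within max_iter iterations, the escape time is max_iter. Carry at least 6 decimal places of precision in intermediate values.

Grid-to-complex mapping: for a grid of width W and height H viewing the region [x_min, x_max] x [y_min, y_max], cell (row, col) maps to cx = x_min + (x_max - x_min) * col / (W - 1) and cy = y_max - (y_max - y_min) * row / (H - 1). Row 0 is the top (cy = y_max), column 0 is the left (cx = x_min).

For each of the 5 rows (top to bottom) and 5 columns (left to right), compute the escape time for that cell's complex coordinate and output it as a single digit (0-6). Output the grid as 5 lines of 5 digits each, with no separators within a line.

Answer: 56666
66666
66666
56666
35666

Derivation:
(row=0, col=0): c = -1.4600 + 0.3100i → escape time 5
(row=0, col=1): c = -1.0675 + 0.3100i → escape time 6
(row=0, col=2): c = -0.6750 + 0.3100i → escape time 6
(row=0, col=3): c = -0.2825 + 0.3100i → escape time 6
(row=0, col=4): c = 0.1100 + 0.3100i → escape time 6
(row=1, col=0): c = -1.4600 + 0.1050i → escape time 6
(row=1, col=1): c = -1.0675 + 0.1050i → escape time 6
(row=1, col=2): c = -0.6750 + 0.1050i → escape time 6
(row=1, col=3): c = -0.2825 + 0.1050i → escape time 6
(row=1, col=4): c = 0.1100 + 0.1050i → escape time 6
(row=2, col=0): c = -1.4600 + -0.1000i → escape time 6
(row=2, col=1): c = -1.0675 + -0.1000i → escape time 6
(row=2, col=2): c = -0.6750 + -0.1000i → escape time 6
(row=2, col=3): c = -0.2825 + -0.1000i → escape time 6
(row=2, col=4): c = 0.1100 + -0.1000i → escape time 6
(row=3, col=0): c = -1.4600 + -0.3050i → escape time 5
(row=3, col=1): c = -1.0675 + -0.3050i → escape time 6
(row=3, col=2): c = -0.6750 + -0.3050i → escape time 6
(row=3, col=3): c = -0.2825 + -0.3050i → escape time 6
(row=3, col=4): c = 0.1100 + -0.3050i → escape time 6
(row=4, col=0): c = -1.4600 + -0.5100i → escape time 3
(row=4, col=1): c = -1.0675 + -0.5100i → escape time 5
(row=4, col=2): c = -0.6750 + -0.5100i → escape time 6
(row=4, col=3): c = -0.2825 + -0.5100i → escape time 6
(row=4, col=4): c = 0.1100 + -0.5100i → escape time 6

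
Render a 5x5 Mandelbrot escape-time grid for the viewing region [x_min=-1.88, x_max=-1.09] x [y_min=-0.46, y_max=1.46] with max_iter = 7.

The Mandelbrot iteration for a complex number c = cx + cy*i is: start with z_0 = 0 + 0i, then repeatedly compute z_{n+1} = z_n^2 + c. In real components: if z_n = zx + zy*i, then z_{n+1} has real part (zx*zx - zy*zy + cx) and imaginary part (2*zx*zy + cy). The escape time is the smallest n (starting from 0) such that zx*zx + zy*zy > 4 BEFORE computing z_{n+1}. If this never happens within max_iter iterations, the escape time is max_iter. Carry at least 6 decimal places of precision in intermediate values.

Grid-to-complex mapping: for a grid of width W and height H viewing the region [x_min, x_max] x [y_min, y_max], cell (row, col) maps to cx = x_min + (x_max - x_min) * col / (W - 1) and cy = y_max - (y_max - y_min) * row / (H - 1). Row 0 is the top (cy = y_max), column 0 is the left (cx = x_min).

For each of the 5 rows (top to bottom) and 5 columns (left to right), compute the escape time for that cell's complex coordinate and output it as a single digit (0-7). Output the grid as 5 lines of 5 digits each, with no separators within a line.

Answer: 11122
12333
33345
67777
33355

Derivation:
(row=0, col=0): c = -1.8800 + 1.4600i → escape time 1
(row=0, col=1): c = -1.6825 + 1.4600i → escape time 1
(row=0, col=2): c = -1.4850 + 1.4600i → escape time 1
(row=0, col=3): c = -1.2875 + 1.4600i → escape time 2
(row=0, col=4): c = -1.0900 + 1.4600i → escape time 2
(row=1, col=0): c = -1.8800 + 0.9800i → escape time 1
(row=1, col=1): c = -1.6825 + 0.9800i → escape time 2
(row=1, col=2): c = -1.4850 + 0.9800i → escape time 3
(row=1, col=3): c = -1.2875 + 0.9800i → escape time 3
(row=1, col=4): c = -1.0900 + 0.9800i → escape time 3
(row=2, col=0): c = -1.8800 + 0.5000i → escape time 3
(row=2, col=1): c = -1.6825 + 0.5000i → escape time 3
(row=2, col=2): c = -1.4850 + 0.5000i → escape time 3
(row=2, col=3): c = -1.2875 + 0.5000i → escape time 4
(row=2, col=4): c = -1.0900 + 0.5000i → escape time 5
(row=3, col=0): c = -1.8800 + 0.0200i → escape time 6
(row=3, col=1): c = -1.6825 + 0.0200i → escape time 7
(row=3, col=2): c = -1.4850 + 0.0200i → escape time 7
(row=3, col=3): c = -1.2875 + 0.0200i → escape time 7
(row=3, col=4): c = -1.0900 + 0.0200i → escape time 7
(row=4, col=0): c = -1.8800 + -0.4600i → escape time 3
(row=4, col=1): c = -1.6825 + -0.4600i → escape time 3
(row=4, col=2): c = -1.4850 + -0.4600i → escape time 3
(row=4, col=3): c = -1.2875 + -0.4600i → escape time 5
(row=4, col=4): c = -1.0900 + -0.4600i → escape time 5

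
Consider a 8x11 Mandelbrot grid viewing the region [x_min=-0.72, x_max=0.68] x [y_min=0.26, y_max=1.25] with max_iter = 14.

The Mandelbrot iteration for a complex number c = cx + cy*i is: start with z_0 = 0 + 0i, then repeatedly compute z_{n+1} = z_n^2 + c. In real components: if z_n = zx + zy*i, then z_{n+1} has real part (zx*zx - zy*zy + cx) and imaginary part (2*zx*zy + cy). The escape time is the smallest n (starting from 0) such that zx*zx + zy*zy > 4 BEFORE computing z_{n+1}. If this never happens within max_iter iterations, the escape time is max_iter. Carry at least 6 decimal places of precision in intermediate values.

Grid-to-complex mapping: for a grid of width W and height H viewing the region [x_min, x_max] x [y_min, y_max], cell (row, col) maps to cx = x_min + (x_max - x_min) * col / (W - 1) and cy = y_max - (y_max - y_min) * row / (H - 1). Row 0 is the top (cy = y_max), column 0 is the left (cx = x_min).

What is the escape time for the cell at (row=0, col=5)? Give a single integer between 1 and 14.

Answer: 2

Derivation:
z_0 = 0 + 0i, c = 0.2800 + 1.2500i
Iter 1: z = 0.2800 + 1.2500i, |z|^2 = 1.6409
Iter 2: z = -1.2041 + 1.9500i, |z|^2 = 5.2524
Escaped at iteration 2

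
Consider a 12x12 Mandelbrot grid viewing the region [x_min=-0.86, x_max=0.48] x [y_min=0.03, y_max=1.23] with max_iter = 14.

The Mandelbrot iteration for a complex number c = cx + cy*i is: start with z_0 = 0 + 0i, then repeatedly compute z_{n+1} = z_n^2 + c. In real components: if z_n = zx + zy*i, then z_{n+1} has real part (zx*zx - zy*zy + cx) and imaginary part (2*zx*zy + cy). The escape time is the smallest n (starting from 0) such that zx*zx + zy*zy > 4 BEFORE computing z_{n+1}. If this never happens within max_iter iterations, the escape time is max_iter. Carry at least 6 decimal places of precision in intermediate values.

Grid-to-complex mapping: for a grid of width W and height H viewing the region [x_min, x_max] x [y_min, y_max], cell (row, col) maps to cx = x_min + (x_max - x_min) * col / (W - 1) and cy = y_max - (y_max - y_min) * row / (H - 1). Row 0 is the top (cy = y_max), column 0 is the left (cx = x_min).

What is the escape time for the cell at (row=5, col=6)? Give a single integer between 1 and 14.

Answer: 14

Derivation:
z_0 = 0 + 0i, c = -0.1291 + 0.6845i
Iter 1: z = -0.1291 + 0.6845i, |z|^2 = 0.4853
Iter 2: z = -0.5810 + 0.5078i, |z|^2 = 0.5955
Iter 3: z = -0.0494 + 0.0944i, |z|^2 = 0.0114
Iter 4: z = -0.1356 + 0.6752i, |z|^2 = 0.4743
Iter 5: z = -0.5666 + 0.5015i, |z|^2 = 0.5725
Iter 6: z = -0.0595 + 0.1163i, |z|^2 = 0.0171
Iter 7: z = -0.1391 + 0.6707i, |z|^2 = 0.4692
Iter 8: z = -0.5596 + 0.4980i, |z|^2 = 0.5612
Iter 9: z = -0.0639 + 0.1272i, |z|^2 = 0.0203
Iter 10: z = -0.1412 + 0.6683i, |z|^2 = 0.4665
Iter 11: z = -0.5558 + 0.4958i, |z|^2 = 0.5547
Iter 12: z = -0.0661 + 0.1334i, |z|^2 = 0.0222
Iter 13: z = -0.1425 + 0.6669i, |z|^2 = 0.4651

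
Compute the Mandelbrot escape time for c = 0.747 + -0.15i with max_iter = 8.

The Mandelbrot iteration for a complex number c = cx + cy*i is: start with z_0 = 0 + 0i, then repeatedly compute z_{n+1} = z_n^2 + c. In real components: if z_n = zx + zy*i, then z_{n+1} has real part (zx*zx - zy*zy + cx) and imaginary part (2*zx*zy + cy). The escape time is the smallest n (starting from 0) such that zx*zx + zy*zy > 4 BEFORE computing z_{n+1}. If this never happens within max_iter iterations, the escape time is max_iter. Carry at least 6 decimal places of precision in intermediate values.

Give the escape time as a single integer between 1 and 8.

z_0 = 0 + 0i, c = 0.7470 + -0.1500i
Iter 1: z = 0.7470 + -0.1500i, |z|^2 = 0.5805
Iter 2: z = 1.2825 + -0.3741i, |z|^2 = 1.7848
Iter 3: z = 2.2519 + -1.1096i, |z|^2 = 6.3021
Escaped at iteration 3

Answer: 3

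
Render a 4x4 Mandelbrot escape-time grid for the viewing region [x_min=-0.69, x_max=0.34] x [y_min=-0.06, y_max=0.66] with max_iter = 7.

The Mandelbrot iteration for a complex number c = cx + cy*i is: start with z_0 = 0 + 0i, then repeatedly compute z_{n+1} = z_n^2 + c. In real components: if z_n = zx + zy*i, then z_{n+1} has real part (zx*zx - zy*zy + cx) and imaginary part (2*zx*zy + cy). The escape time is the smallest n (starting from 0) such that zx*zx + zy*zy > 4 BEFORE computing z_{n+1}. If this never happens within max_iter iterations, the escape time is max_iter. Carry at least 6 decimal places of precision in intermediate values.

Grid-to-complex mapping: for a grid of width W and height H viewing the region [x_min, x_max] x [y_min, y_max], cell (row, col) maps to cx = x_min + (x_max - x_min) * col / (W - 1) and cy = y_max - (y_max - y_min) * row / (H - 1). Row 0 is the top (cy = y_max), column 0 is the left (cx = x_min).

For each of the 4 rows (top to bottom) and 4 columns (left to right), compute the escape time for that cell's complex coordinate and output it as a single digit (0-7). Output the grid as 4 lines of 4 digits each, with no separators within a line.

(row=0, col=0): c = -0.6900 + 0.6600i → escape time 6
(row=0, col=1): c = -0.3467 + 0.6600i → escape time 7
(row=0, col=2): c = -0.0033 + 0.6600i → escape time 7
(row=0, col=3): c = 0.3400 + 0.6600i → escape time 7
(row=1, col=0): c = -0.6900 + 0.4200i → escape time 7
(row=1, col=1): c = -0.3467 + 0.4200i → escape time 7
(row=1, col=2): c = -0.0033 + 0.4200i → escape time 7
(row=1, col=3): c = 0.3400 + 0.4200i → escape time 7
(row=2, col=0): c = -0.6900 + 0.1800i → escape time 7
(row=2, col=1): c = -0.3467 + 0.1800i → escape time 7
(row=2, col=2): c = -0.0033 + 0.1800i → escape time 7
(row=2, col=3): c = 0.3400 + 0.1800i → escape time 7
(row=3, col=0): c = -0.6900 + -0.0600i → escape time 7
(row=3, col=1): c = -0.3467 + -0.0600i → escape time 7
(row=3, col=2): c = -0.0033 + -0.0600i → escape time 7
(row=3, col=3): c = 0.3400 + -0.0600i → escape time 7

Answer: 6777
7777
7777
7777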